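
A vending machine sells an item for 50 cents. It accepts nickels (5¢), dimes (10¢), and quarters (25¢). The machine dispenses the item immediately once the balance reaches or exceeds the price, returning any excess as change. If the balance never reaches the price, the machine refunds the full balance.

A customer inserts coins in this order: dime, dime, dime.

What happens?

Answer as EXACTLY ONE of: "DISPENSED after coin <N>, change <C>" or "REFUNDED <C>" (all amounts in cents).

Answer: REFUNDED 30

Derivation:
Price: 50¢
Coin 1 (dime, 10¢): balance = 10¢
Coin 2 (dime, 10¢): balance = 20¢
Coin 3 (dime, 10¢): balance = 30¢
All coins inserted, balance 30¢ < price 50¢ → REFUND 30¢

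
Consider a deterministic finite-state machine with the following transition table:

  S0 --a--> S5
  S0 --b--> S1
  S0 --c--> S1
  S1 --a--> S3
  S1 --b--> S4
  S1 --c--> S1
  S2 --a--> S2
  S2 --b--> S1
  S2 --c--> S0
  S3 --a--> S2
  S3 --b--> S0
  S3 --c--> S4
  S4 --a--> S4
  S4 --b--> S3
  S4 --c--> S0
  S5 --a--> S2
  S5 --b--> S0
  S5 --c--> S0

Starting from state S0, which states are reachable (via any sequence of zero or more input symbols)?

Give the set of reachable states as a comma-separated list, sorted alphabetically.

BFS from S0:
  visit S0: S0--a-->S5 (new), S0--b-->S1 (new), S0--c-->S1 (seen)
  visit S5: S5--a-->S2 (new), S5--b-->S0 (seen), S5--c-->S0 (seen)
  visit S1: S1--a-->S3 (new), S1--b-->S4 (new), S1--c-->S1 (seen)
  visit S2: S2--a-->S2 (seen), S2--b-->S1 (seen), S2--c-->S0 (seen)
  visit S3: S3--a-->S2 (seen), S3--b-->S0 (seen), S3--c-->S4 (seen)
  visit S4: S4--a-->S4 (seen), S4--b-->S3 (seen), S4--c-->S0 (seen)

Answer: S0, S1, S2, S3, S4, S5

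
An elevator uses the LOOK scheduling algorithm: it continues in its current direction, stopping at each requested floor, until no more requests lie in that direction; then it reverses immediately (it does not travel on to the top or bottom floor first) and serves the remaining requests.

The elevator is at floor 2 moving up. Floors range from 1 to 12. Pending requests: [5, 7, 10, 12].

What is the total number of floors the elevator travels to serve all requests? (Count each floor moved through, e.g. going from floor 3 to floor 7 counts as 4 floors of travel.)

Answer: 10

Derivation:
Start at floor 2 moving up, LOOK stop order: [5, 7, 10, 12]
  2 → 5: |5-2| = 3, total = 3
  5 → 7: |7-5| = 2, total = 5
  7 → 10: |10-7| = 3, total = 8
  10 → 12: |12-10| = 2, total = 10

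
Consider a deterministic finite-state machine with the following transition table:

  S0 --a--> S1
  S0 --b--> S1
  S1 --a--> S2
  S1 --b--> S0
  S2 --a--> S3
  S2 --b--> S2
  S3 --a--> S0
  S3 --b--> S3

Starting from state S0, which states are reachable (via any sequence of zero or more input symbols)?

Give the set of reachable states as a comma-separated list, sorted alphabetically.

Answer: S0, S1, S2, S3

Derivation:
BFS from S0:
  visit S0: S0--a-->S1 (new), S0--b-->S1 (seen)
  visit S1: S1--a-->S2 (new), S1--b-->S0 (seen)
  visit S2: S2--a-->S3 (new), S2--b-->S2 (seen)
  visit S3: S3--a-->S0 (seen), S3--b-->S3 (seen)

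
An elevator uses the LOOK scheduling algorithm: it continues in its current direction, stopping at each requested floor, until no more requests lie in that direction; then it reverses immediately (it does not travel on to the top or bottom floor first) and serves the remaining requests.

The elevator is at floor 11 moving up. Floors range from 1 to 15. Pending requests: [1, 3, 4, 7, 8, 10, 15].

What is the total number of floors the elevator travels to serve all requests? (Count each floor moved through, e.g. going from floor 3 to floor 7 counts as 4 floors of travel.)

Start at floor 11 moving up, LOOK stop order: [15, 10, 8, 7, 4, 3, 1]
  11 → 15: |15-11| = 4, total = 4
  15 → 10: |10-15| = 5, total = 9
  10 → 8: |8-10| = 2, total = 11
  8 → 7: |7-8| = 1, total = 12
  7 → 4: |4-7| = 3, total = 15
  4 → 3: |3-4| = 1, total = 16
  3 → 1: |1-3| = 2, total = 18

Answer: 18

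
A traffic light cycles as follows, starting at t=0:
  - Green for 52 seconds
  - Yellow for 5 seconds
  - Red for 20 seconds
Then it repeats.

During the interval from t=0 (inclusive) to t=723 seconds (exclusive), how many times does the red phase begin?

Cycle = 52+5+20 = 77s
red phase starts at t = k*77 + 57 for k=0,1,2,...
Need k*77+57 < 723 → k < 8.649
k ∈ {0, ..., 8} → 9 starts

Answer: 9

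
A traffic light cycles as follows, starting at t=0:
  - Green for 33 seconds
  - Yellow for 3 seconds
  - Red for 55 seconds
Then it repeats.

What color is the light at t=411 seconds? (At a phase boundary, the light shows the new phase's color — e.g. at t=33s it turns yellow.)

Cycle length = 33 + 3 + 55 = 91s
t = 411, phase_t = 411 mod 91 = 47
47 >= 36 → RED

Answer: red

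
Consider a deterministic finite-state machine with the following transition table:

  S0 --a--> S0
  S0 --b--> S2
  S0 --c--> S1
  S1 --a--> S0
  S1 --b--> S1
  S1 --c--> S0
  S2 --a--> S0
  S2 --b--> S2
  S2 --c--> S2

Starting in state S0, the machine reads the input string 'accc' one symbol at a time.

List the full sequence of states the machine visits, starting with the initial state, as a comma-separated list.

Start: S0
  read 'a': S0 --a--> S0
  read 'c': S0 --c--> S1
  read 'c': S1 --c--> S0
  read 'c': S0 --c--> S1

Answer: S0, S0, S1, S0, S1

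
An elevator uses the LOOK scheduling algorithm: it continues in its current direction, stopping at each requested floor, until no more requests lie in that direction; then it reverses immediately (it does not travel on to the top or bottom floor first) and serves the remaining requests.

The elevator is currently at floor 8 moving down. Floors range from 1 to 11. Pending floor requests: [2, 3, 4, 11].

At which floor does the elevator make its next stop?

Current floor: 8, direction: down
Requests above: [11]
Requests below: [2, 3, 4]
Moving down and requests lie below → nearest below is max([2, 3, 4]) = 4

Answer: 4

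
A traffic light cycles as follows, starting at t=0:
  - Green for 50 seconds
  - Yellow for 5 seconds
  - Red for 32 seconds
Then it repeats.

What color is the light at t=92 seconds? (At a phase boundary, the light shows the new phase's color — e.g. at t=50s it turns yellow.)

Answer: green

Derivation:
Cycle length = 50 + 5 + 32 = 87s
t = 92, phase_t = 92 mod 87 = 5
5 < 50 (green end) → GREEN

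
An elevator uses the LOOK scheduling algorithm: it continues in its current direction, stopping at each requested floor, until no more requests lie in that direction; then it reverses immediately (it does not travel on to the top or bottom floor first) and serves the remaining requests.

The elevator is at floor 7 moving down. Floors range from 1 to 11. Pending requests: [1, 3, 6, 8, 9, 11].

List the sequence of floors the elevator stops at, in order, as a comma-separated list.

Answer: 6, 3, 1, 8, 9, 11

Derivation:
Current: 7, moving DOWN
Serve below first (descending): [6, 3, 1]
Then reverse, serve above (ascending): [8, 9, 11]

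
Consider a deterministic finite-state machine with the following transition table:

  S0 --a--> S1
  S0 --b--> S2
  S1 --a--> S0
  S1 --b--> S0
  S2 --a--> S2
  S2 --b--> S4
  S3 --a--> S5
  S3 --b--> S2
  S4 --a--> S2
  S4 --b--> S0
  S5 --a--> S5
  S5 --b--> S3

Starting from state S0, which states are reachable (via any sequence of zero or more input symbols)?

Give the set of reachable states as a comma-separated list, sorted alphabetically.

Answer: S0, S1, S2, S4

Derivation:
BFS from S0:
  visit S0: S0--a-->S1 (new), S0--b-->S2 (new)
  visit S1: S1--a-->S0 (seen), S1--b-->S0 (seen)
  visit S2: S2--a-->S2 (seen), S2--b-->S4 (new)
  visit S4: S4--a-->S2 (seen), S4--b-->S0 (seen)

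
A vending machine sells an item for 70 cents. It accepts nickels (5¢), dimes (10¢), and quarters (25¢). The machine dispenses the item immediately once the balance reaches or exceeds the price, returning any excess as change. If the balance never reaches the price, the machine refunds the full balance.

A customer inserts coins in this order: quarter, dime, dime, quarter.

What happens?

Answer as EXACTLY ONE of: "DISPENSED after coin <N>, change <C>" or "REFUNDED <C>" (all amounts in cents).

Answer: DISPENSED after coin 4, change 0

Derivation:
Price: 70¢
Coin 1 (quarter, 25¢): balance = 25¢
Coin 2 (dime, 10¢): balance = 35¢
Coin 3 (dime, 10¢): balance = 45¢
Coin 4 (quarter, 25¢): balance = 70¢
  → balance >= price → DISPENSE, change = 70 - 70 = 0¢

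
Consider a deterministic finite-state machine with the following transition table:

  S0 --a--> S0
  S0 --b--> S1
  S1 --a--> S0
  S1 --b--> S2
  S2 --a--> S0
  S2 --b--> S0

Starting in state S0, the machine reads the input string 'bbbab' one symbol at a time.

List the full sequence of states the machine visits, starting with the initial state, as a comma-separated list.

Start: S0
  read 'b': S0 --b--> S1
  read 'b': S1 --b--> S2
  read 'b': S2 --b--> S0
  read 'a': S0 --a--> S0
  read 'b': S0 --b--> S1

Answer: S0, S1, S2, S0, S0, S1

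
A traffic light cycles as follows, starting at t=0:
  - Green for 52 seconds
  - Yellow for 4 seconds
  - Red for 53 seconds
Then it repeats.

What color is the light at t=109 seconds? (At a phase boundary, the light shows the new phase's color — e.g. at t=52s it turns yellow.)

Answer: green

Derivation:
Cycle length = 52 + 4 + 53 = 109s
t = 109, phase_t = 109 mod 109 = 0
0 < 52 (green end) → GREEN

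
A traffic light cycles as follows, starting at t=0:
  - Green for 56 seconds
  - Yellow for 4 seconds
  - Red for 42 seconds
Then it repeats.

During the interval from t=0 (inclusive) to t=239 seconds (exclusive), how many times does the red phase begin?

Answer: 2

Derivation:
Cycle = 56+4+42 = 102s
red phase starts at t = k*102 + 60 for k=0,1,2,...
Need k*102+60 < 239 → k < 1.755
k ∈ {0, ..., 1} → 2 starts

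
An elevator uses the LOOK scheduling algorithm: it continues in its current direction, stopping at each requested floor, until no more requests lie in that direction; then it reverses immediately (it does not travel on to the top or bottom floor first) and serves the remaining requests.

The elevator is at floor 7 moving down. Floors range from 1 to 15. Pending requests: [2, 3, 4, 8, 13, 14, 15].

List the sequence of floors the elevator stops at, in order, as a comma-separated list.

Current: 7, moving DOWN
Serve below first (descending): [4, 3, 2]
Then reverse, serve above (ascending): [8, 13, 14, 15]

Answer: 4, 3, 2, 8, 13, 14, 15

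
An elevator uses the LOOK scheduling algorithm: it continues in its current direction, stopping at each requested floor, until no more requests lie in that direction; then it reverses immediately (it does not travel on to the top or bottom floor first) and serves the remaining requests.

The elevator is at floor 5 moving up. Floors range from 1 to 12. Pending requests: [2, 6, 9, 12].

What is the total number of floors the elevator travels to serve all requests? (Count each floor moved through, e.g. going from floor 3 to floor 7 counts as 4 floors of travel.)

Answer: 17

Derivation:
Start at floor 5 moving up, LOOK stop order: [6, 9, 12, 2]
  5 → 6: |6-5| = 1, total = 1
  6 → 9: |9-6| = 3, total = 4
  9 → 12: |12-9| = 3, total = 7
  12 → 2: |2-12| = 10, total = 17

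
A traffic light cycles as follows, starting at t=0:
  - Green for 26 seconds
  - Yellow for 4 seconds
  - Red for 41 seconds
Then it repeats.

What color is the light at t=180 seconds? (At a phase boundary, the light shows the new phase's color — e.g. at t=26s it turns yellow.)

Answer: red

Derivation:
Cycle length = 26 + 4 + 41 = 71s
t = 180, phase_t = 180 mod 71 = 38
38 >= 30 → RED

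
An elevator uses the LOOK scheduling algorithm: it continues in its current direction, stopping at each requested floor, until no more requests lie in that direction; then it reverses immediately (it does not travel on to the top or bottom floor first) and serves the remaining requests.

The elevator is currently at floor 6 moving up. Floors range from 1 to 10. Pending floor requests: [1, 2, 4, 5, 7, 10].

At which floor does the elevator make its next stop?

Current floor: 6, direction: up
Requests above: [7, 10]
Requests below: [1, 2, 4, 5]
Moving up and requests lie above → nearest above is min([7, 10]) = 7

Answer: 7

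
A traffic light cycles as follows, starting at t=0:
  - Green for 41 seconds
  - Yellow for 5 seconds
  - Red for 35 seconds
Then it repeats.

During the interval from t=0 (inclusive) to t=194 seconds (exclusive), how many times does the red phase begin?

Cycle = 41+5+35 = 81s
red phase starts at t = k*81 + 46 for k=0,1,2,...
Need k*81+46 < 194 → k < 1.827
k ∈ {0, ..., 1} → 2 starts

Answer: 2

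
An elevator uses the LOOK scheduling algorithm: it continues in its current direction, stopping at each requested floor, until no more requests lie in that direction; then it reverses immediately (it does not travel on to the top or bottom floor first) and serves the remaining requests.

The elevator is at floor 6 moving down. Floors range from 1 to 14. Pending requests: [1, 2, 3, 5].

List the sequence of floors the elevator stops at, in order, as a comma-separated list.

Answer: 5, 3, 2, 1

Derivation:
Current: 6, moving DOWN
Serve below first (descending): [5, 3, 2, 1]
Then reverse, serve above (ascending): []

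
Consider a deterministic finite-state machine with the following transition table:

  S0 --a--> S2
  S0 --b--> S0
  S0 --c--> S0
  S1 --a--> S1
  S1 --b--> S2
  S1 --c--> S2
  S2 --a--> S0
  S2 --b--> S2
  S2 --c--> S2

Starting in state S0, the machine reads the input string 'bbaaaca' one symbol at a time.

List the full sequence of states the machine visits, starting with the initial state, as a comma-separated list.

Answer: S0, S0, S0, S2, S0, S2, S2, S0

Derivation:
Start: S0
  read 'b': S0 --b--> S0
  read 'b': S0 --b--> S0
  read 'a': S0 --a--> S2
  read 'a': S2 --a--> S0
  read 'a': S0 --a--> S2
  read 'c': S2 --c--> S2
  read 'a': S2 --a--> S0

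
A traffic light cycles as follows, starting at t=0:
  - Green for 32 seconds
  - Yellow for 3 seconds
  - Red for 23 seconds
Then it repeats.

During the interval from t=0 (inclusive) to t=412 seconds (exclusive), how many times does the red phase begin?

Cycle = 32+3+23 = 58s
red phase starts at t = k*58 + 35 for k=0,1,2,...
Need k*58+35 < 412 → k < 6.500
k ∈ {0, ..., 6} → 7 starts

Answer: 7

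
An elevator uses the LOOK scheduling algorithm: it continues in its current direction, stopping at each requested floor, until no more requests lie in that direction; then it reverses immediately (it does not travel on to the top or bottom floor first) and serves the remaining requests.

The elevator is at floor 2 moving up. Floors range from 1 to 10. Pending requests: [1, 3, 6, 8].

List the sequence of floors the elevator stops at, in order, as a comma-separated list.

Answer: 3, 6, 8, 1

Derivation:
Current: 2, moving UP
Serve above first (ascending): [3, 6, 8]
Then reverse, serve below (descending): [1]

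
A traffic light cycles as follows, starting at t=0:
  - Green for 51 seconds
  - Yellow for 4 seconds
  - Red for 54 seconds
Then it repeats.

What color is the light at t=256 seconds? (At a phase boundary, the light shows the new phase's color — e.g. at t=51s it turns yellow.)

Answer: green

Derivation:
Cycle length = 51 + 4 + 54 = 109s
t = 256, phase_t = 256 mod 109 = 38
38 < 51 (green end) → GREEN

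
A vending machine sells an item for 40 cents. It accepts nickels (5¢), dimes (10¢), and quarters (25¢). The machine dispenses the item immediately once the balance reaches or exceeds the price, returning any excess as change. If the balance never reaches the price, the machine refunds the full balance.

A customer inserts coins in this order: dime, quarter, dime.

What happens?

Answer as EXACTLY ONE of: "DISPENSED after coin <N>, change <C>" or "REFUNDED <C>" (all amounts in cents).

Answer: DISPENSED after coin 3, change 5

Derivation:
Price: 40¢
Coin 1 (dime, 10¢): balance = 10¢
Coin 2 (quarter, 25¢): balance = 35¢
Coin 3 (dime, 10¢): balance = 45¢
  → balance >= price → DISPENSE, change = 45 - 40 = 5¢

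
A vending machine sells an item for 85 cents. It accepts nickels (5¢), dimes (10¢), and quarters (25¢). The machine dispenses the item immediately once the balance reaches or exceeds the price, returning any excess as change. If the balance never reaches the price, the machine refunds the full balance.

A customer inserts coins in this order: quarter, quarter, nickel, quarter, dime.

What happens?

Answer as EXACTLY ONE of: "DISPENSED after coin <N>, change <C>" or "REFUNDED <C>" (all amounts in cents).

Price: 85¢
Coin 1 (quarter, 25¢): balance = 25¢
Coin 2 (quarter, 25¢): balance = 50¢
Coin 3 (nickel, 5¢): balance = 55¢
Coin 4 (quarter, 25¢): balance = 80¢
Coin 5 (dime, 10¢): balance = 90¢
  → balance >= price → DISPENSE, change = 90 - 85 = 5¢

Answer: DISPENSED after coin 5, change 5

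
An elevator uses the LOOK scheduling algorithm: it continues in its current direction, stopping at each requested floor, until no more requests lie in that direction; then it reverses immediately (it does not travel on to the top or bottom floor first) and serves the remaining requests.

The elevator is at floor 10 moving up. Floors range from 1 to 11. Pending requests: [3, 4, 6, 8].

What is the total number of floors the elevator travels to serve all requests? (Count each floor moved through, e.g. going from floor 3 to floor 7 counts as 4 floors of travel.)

Start at floor 10 moving up, LOOK stop order: [8, 6, 4, 3]
  10 → 8: |8-10| = 2, total = 2
  8 → 6: |6-8| = 2, total = 4
  6 → 4: |4-6| = 2, total = 6
  4 → 3: |3-4| = 1, total = 7

Answer: 7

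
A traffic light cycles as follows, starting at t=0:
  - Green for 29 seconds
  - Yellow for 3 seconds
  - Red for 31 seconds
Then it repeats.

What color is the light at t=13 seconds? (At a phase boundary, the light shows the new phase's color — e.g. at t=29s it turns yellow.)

Cycle length = 29 + 3 + 31 = 63s
t = 13, phase_t = 13 mod 63 = 13
13 < 29 (green end) → GREEN

Answer: green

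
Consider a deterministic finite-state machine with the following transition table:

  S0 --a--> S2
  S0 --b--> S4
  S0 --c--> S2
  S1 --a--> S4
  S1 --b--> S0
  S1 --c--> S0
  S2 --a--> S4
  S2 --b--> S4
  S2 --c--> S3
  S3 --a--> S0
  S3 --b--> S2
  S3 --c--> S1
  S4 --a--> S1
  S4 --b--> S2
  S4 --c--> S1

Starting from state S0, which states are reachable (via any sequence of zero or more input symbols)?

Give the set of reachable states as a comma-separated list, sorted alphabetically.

Answer: S0, S1, S2, S3, S4

Derivation:
BFS from S0:
  visit S0: S0--a-->S2 (new), S0--b-->S4 (new), S0--c-->S2 (seen)
  visit S2: S2--a-->S4 (seen), S2--b-->S4 (seen), S2--c-->S3 (new)
  visit S4: S4--a-->S1 (new), S4--b-->S2 (seen), S4--c-->S1 (seen)
  visit S3: S3--a-->S0 (seen), S3--b-->S2 (seen), S3--c-->S1 (seen)
  visit S1: S1--a-->S4 (seen), S1--b-->S0 (seen), S1--c-->S0 (seen)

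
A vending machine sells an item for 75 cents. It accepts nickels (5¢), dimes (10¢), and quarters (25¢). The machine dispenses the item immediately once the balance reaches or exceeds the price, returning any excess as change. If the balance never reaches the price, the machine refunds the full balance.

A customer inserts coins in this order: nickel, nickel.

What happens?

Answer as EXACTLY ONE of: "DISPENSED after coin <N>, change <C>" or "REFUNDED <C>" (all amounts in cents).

Answer: REFUNDED 10

Derivation:
Price: 75¢
Coin 1 (nickel, 5¢): balance = 5¢
Coin 2 (nickel, 5¢): balance = 10¢
All coins inserted, balance 10¢ < price 75¢ → REFUND 10¢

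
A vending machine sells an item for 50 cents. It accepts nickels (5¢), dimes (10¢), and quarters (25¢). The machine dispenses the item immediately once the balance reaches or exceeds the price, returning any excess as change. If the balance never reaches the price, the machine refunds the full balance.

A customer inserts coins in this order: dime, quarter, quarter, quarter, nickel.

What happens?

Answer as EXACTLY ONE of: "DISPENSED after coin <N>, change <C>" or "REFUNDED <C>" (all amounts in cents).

Answer: DISPENSED after coin 3, change 10

Derivation:
Price: 50¢
Coin 1 (dime, 10¢): balance = 10¢
Coin 2 (quarter, 25¢): balance = 35¢
Coin 3 (quarter, 25¢): balance = 60¢
  → balance >= price → DISPENSE, change = 60 - 50 = 10¢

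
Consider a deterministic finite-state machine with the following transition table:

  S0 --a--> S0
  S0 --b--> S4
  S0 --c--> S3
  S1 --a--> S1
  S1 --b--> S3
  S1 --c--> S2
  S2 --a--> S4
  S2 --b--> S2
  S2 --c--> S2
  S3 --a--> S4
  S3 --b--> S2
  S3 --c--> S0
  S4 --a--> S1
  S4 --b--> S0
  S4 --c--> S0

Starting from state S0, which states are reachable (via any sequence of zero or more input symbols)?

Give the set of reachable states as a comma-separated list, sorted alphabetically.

Answer: S0, S1, S2, S3, S4

Derivation:
BFS from S0:
  visit S0: S0--a-->S0 (seen), S0--b-->S4 (new), S0--c-->S3 (new)
  visit S4: S4--a-->S1 (new), S4--b-->S0 (seen), S4--c-->S0 (seen)
  visit S3: S3--a-->S4 (seen), S3--b-->S2 (new), S3--c-->S0 (seen)
  visit S1: S1--a-->S1 (seen), S1--b-->S3 (seen), S1--c-->S2 (seen)
  visit S2: S2--a-->S4 (seen), S2--b-->S2 (seen), S2--c-->S2 (seen)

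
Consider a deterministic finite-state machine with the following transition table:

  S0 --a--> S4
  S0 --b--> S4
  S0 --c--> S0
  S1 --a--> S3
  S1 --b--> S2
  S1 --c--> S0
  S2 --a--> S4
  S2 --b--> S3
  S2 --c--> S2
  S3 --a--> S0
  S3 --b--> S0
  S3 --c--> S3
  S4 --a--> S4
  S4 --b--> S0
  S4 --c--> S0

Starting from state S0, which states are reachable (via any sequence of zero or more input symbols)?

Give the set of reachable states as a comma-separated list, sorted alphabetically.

BFS from S0:
  visit S0: S0--a-->S4 (new), S0--b-->S4 (seen), S0--c-->S0 (seen)
  visit S4: S4--a-->S4 (seen), S4--b-->S0 (seen), S4--c-->S0 (seen)

Answer: S0, S4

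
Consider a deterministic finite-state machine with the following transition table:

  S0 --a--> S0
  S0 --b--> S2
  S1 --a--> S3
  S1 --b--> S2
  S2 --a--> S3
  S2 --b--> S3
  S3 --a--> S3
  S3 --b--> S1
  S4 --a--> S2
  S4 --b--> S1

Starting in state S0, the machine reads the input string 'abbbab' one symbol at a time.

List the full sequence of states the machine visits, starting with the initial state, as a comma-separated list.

Answer: S0, S0, S2, S3, S1, S3, S1

Derivation:
Start: S0
  read 'a': S0 --a--> S0
  read 'b': S0 --b--> S2
  read 'b': S2 --b--> S3
  read 'b': S3 --b--> S1
  read 'a': S1 --a--> S3
  read 'b': S3 --b--> S1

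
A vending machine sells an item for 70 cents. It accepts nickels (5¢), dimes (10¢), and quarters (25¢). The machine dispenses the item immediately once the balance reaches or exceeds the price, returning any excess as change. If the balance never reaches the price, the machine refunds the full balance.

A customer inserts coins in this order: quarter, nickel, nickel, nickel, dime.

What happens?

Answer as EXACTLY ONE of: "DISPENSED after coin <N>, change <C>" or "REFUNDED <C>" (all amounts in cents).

Answer: REFUNDED 50

Derivation:
Price: 70¢
Coin 1 (quarter, 25¢): balance = 25¢
Coin 2 (nickel, 5¢): balance = 30¢
Coin 3 (nickel, 5¢): balance = 35¢
Coin 4 (nickel, 5¢): balance = 40¢
Coin 5 (dime, 10¢): balance = 50¢
All coins inserted, balance 50¢ < price 70¢ → REFUND 50¢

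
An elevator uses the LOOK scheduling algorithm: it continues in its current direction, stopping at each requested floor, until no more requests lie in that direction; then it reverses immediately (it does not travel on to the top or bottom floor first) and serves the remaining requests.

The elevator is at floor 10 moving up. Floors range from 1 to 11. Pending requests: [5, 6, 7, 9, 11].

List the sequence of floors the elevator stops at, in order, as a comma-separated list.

Answer: 11, 9, 7, 6, 5

Derivation:
Current: 10, moving UP
Serve above first (ascending): [11]
Then reverse, serve below (descending): [9, 7, 6, 5]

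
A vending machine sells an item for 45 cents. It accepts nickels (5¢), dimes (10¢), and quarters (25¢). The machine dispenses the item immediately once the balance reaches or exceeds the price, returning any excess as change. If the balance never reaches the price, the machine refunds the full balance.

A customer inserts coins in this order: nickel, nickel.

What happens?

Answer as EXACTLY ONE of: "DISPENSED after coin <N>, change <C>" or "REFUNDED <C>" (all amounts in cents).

Price: 45¢
Coin 1 (nickel, 5¢): balance = 5¢
Coin 2 (nickel, 5¢): balance = 10¢
All coins inserted, balance 10¢ < price 45¢ → REFUND 10¢

Answer: REFUNDED 10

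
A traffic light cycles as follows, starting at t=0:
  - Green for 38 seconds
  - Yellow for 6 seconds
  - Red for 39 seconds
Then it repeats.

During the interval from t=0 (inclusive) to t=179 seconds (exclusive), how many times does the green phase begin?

Answer: 3

Derivation:
Cycle = 38+6+39 = 83s
green phase starts at t = k*83 + 0 for k=0,1,2,...
Need k*83+0 < 179 → k < 2.157
k ∈ {0, ..., 2} → 3 starts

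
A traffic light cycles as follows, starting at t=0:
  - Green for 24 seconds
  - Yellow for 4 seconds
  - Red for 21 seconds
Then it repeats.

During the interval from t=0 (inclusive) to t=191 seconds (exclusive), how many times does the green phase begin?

Cycle = 24+4+21 = 49s
green phase starts at t = k*49 + 0 for k=0,1,2,...
Need k*49+0 < 191 → k < 3.898
k ∈ {0, ..., 3} → 4 starts

Answer: 4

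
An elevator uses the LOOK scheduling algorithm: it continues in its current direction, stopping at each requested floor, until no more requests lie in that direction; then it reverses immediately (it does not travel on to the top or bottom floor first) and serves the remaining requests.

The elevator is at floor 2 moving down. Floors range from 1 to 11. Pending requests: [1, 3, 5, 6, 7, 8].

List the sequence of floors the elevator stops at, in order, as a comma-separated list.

Answer: 1, 3, 5, 6, 7, 8

Derivation:
Current: 2, moving DOWN
Serve below first (descending): [1]
Then reverse, serve above (ascending): [3, 5, 6, 7, 8]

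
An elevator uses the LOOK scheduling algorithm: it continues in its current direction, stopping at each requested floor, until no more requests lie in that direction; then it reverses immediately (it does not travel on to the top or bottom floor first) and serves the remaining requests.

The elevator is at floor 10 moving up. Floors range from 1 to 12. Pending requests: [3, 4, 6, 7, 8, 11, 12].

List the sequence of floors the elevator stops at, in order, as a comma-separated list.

Current: 10, moving UP
Serve above first (ascending): [11, 12]
Then reverse, serve below (descending): [8, 7, 6, 4, 3]

Answer: 11, 12, 8, 7, 6, 4, 3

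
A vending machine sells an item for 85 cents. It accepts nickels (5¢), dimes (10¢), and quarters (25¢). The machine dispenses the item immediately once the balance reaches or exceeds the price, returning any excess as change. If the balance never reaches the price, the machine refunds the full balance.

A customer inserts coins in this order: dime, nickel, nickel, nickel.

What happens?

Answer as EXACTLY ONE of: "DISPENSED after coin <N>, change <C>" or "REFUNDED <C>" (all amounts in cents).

Price: 85¢
Coin 1 (dime, 10¢): balance = 10¢
Coin 2 (nickel, 5¢): balance = 15¢
Coin 3 (nickel, 5¢): balance = 20¢
Coin 4 (nickel, 5¢): balance = 25¢
All coins inserted, balance 25¢ < price 85¢ → REFUND 25¢

Answer: REFUNDED 25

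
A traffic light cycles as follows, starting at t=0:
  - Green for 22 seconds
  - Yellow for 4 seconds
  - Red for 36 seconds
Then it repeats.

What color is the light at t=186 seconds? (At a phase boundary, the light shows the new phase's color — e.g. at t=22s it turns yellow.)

Answer: green

Derivation:
Cycle length = 22 + 4 + 36 = 62s
t = 186, phase_t = 186 mod 62 = 0
0 < 22 (green end) → GREEN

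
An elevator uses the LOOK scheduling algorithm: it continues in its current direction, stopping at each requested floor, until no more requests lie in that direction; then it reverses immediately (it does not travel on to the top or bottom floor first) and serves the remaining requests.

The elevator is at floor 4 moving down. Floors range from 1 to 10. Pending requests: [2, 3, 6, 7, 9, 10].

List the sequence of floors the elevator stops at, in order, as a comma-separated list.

Current: 4, moving DOWN
Serve below first (descending): [3, 2]
Then reverse, serve above (ascending): [6, 7, 9, 10]

Answer: 3, 2, 6, 7, 9, 10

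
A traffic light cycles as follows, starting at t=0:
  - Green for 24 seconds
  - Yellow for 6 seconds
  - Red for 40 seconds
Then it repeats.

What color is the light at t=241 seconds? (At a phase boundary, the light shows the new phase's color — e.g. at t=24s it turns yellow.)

Answer: red

Derivation:
Cycle length = 24 + 6 + 40 = 70s
t = 241, phase_t = 241 mod 70 = 31
31 >= 30 → RED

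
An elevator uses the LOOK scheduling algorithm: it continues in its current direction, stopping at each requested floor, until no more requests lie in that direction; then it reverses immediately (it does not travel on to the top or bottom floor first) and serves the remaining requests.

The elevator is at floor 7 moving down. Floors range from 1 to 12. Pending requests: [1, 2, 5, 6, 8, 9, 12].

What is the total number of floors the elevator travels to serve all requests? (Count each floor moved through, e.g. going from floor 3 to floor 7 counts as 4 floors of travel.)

Start at floor 7 moving down, LOOK stop order: [6, 5, 2, 1, 8, 9, 12]
  7 → 6: |6-7| = 1, total = 1
  6 → 5: |5-6| = 1, total = 2
  5 → 2: |2-5| = 3, total = 5
  2 → 1: |1-2| = 1, total = 6
  1 → 8: |8-1| = 7, total = 13
  8 → 9: |9-8| = 1, total = 14
  9 → 12: |12-9| = 3, total = 17

Answer: 17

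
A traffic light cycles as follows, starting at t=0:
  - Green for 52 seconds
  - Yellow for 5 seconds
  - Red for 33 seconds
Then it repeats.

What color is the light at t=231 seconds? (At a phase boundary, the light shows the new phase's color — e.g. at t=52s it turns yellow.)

Answer: green

Derivation:
Cycle length = 52 + 5 + 33 = 90s
t = 231, phase_t = 231 mod 90 = 51
51 < 52 (green end) → GREEN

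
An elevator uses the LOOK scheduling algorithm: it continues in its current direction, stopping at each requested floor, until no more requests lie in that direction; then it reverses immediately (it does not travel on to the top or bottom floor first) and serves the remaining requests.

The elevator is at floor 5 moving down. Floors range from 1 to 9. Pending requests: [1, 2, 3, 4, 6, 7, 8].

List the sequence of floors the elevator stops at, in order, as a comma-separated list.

Current: 5, moving DOWN
Serve below first (descending): [4, 3, 2, 1]
Then reverse, serve above (ascending): [6, 7, 8]

Answer: 4, 3, 2, 1, 6, 7, 8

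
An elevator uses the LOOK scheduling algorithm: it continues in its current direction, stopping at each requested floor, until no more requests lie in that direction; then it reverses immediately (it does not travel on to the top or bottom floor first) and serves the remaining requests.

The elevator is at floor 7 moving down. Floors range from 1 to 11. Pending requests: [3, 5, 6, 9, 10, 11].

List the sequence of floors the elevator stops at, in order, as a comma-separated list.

Answer: 6, 5, 3, 9, 10, 11

Derivation:
Current: 7, moving DOWN
Serve below first (descending): [6, 5, 3]
Then reverse, serve above (ascending): [9, 10, 11]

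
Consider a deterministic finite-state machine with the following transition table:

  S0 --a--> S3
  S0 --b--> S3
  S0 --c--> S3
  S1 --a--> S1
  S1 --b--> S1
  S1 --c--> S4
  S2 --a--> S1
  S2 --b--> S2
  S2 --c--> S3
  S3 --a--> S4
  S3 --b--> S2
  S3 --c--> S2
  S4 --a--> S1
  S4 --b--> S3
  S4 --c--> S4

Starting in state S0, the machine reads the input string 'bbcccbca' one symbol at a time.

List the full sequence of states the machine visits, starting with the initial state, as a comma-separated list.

Answer: S0, S3, S2, S3, S2, S3, S2, S3, S4

Derivation:
Start: S0
  read 'b': S0 --b--> S3
  read 'b': S3 --b--> S2
  read 'c': S2 --c--> S3
  read 'c': S3 --c--> S2
  read 'c': S2 --c--> S3
  read 'b': S3 --b--> S2
  read 'c': S2 --c--> S3
  read 'a': S3 --a--> S4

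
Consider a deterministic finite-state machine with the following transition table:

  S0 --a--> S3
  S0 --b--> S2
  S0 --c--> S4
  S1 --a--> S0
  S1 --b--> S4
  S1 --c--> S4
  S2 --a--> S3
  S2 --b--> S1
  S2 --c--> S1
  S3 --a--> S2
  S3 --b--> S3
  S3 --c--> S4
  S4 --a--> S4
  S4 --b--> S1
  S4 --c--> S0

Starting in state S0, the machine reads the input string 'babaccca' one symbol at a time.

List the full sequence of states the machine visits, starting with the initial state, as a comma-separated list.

Start: S0
  read 'b': S0 --b--> S2
  read 'a': S2 --a--> S3
  read 'b': S3 --b--> S3
  read 'a': S3 --a--> S2
  read 'c': S2 --c--> S1
  read 'c': S1 --c--> S4
  read 'c': S4 --c--> S0
  read 'a': S0 --a--> S3

Answer: S0, S2, S3, S3, S2, S1, S4, S0, S3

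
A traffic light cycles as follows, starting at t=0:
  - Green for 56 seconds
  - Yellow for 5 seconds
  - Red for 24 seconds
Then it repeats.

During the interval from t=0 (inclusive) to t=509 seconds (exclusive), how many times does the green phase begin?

Answer: 6

Derivation:
Cycle = 56+5+24 = 85s
green phase starts at t = k*85 + 0 for k=0,1,2,...
Need k*85+0 < 509 → k < 5.988
k ∈ {0, ..., 5} → 6 starts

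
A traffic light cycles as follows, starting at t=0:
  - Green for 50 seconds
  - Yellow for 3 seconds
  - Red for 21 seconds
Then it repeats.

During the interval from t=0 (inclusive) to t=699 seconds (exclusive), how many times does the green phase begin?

Answer: 10

Derivation:
Cycle = 50+3+21 = 74s
green phase starts at t = k*74 + 0 for k=0,1,2,...
Need k*74+0 < 699 → k < 9.446
k ∈ {0, ..., 9} → 10 starts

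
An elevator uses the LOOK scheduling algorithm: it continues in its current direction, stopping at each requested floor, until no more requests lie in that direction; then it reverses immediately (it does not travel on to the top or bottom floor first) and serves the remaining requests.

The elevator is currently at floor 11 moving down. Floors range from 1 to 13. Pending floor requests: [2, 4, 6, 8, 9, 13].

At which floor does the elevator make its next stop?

Current floor: 11, direction: down
Requests above: [13]
Requests below: [2, 4, 6, 8, 9]
Moving down and requests lie below → nearest below is max([2, 4, 6, 8, 9]) = 9

Answer: 9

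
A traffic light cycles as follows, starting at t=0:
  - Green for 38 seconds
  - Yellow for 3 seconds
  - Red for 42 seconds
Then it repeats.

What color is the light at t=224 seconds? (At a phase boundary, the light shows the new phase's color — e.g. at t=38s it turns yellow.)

Answer: red

Derivation:
Cycle length = 38 + 3 + 42 = 83s
t = 224, phase_t = 224 mod 83 = 58
58 >= 41 → RED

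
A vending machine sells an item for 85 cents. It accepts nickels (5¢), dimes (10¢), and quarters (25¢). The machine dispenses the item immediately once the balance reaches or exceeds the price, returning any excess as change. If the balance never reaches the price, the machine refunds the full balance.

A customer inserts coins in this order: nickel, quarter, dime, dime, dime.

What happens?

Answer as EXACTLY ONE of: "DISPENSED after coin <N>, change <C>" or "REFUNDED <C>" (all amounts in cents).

Answer: REFUNDED 60

Derivation:
Price: 85¢
Coin 1 (nickel, 5¢): balance = 5¢
Coin 2 (quarter, 25¢): balance = 30¢
Coin 3 (dime, 10¢): balance = 40¢
Coin 4 (dime, 10¢): balance = 50¢
Coin 5 (dime, 10¢): balance = 60¢
All coins inserted, balance 60¢ < price 85¢ → REFUND 60¢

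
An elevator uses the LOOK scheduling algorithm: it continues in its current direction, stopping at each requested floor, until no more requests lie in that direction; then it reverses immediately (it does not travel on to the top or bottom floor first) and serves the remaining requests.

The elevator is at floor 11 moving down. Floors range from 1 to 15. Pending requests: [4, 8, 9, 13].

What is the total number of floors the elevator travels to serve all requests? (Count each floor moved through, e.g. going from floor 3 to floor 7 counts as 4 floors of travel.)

Answer: 16

Derivation:
Start at floor 11 moving down, LOOK stop order: [9, 8, 4, 13]
  11 → 9: |9-11| = 2, total = 2
  9 → 8: |8-9| = 1, total = 3
  8 → 4: |4-8| = 4, total = 7
  4 → 13: |13-4| = 9, total = 16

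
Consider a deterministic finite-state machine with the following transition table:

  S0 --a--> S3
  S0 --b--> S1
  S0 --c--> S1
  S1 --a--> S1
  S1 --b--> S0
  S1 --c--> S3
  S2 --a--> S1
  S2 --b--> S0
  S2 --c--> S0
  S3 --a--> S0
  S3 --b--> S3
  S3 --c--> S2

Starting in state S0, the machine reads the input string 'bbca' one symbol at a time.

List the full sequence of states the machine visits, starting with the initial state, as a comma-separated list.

Answer: S0, S1, S0, S1, S1

Derivation:
Start: S0
  read 'b': S0 --b--> S1
  read 'b': S1 --b--> S0
  read 'c': S0 --c--> S1
  read 'a': S1 --a--> S1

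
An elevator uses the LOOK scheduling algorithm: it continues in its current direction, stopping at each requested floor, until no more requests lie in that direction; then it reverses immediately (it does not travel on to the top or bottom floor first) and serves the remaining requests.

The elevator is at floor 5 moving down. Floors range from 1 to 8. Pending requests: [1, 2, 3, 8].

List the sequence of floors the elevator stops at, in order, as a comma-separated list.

Current: 5, moving DOWN
Serve below first (descending): [3, 2, 1]
Then reverse, serve above (ascending): [8]

Answer: 3, 2, 1, 8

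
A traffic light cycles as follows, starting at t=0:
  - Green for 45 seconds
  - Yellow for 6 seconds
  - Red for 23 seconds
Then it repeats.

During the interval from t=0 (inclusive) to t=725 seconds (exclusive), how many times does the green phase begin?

Cycle = 45+6+23 = 74s
green phase starts at t = k*74 + 0 for k=0,1,2,...
Need k*74+0 < 725 → k < 9.797
k ∈ {0, ..., 9} → 10 starts

Answer: 10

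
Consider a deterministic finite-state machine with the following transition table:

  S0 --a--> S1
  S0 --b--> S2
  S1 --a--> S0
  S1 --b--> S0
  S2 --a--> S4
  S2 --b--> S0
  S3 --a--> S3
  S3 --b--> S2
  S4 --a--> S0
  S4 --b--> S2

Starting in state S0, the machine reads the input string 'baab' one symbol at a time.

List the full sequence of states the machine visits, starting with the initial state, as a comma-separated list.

Start: S0
  read 'b': S0 --b--> S2
  read 'a': S2 --a--> S4
  read 'a': S4 --a--> S0
  read 'b': S0 --b--> S2

Answer: S0, S2, S4, S0, S2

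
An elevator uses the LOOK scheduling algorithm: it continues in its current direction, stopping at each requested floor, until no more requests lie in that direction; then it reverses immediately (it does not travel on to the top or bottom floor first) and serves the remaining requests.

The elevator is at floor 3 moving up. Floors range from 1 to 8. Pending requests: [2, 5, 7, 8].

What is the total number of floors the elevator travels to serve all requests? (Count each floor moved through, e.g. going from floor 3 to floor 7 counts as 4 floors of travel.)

Start at floor 3 moving up, LOOK stop order: [5, 7, 8, 2]
  3 → 5: |5-3| = 2, total = 2
  5 → 7: |7-5| = 2, total = 4
  7 → 8: |8-7| = 1, total = 5
  8 → 2: |2-8| = 6, total = 11

Answer: 11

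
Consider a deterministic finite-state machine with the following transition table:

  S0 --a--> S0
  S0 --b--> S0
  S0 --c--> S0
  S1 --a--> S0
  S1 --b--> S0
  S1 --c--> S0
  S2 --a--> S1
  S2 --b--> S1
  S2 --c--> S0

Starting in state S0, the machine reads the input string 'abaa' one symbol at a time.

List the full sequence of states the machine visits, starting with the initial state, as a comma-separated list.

Answer: S0, S0, S0, S0, S0

Derivation:
Start: S0
  read 'a': S0 --a--> S0
  read 'b': S0 --b--> S0
  read 'a': S0 --a--> S0
  read 'a': S0 --a--> S0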